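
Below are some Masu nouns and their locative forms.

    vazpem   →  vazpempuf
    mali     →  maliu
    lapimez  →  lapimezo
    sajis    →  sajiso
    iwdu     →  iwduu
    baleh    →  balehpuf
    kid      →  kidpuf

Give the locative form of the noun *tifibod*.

tifibodpuf

The pattern is sibilance of the final sound: -o when the stem ends in a sibilant (*lapimez*, *sajis*); -puf when the stem ends in a non-sibilant consonant (*vazpem*, *baleh*, *kid*); -u when the stem ends in a vowel (*mali*, *iwdu*).
The final sound of *tifibod* is /d/, which is a non-sibilant consonant, so the suffix is -puf, giving *tifibodpuf*.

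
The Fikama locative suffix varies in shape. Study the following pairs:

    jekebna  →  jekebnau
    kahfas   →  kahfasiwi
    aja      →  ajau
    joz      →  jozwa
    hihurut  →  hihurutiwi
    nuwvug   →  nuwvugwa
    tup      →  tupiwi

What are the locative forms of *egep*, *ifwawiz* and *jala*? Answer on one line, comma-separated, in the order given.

The pattern is voicing of the final sound: -iwi when the stem ends in a voiceless consonant (*kahfas*, *hihurut*, *tup*); -wa when the stem ends in a voiced consonant (*joz*, *nuwvug*); -u when the stem ends in a vowel (*jekebna*, *aja*).
The final sound of *egep* is /p/, which is a voiceless consonant, so the suffix is -iwi, giving *egepiwi*.
The final sound of *ifwawiz* is /z/, which is a voiced consonant, so the suffix is -wa, giving *ifwawizwa*.
Since the final sound of *jala* is /a/ (a vowel), it takes -u, giving *jalau*.

egepiwi, ifwawizwa, jalau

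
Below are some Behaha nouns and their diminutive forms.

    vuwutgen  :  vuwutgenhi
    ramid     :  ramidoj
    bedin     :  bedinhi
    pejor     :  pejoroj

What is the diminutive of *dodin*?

dodinhi

The alternation tracks the final consonant of the stem — -hi when the stem ends in a nasal (*vuwutgen*, *bedin*); -oj when the stem ends in a non-nasal consonant (*ramid*, *pejor*).
The final consonant of *dodin* is /n/, which is a nasal, so the suffix is -hi, giving *dodinhi*.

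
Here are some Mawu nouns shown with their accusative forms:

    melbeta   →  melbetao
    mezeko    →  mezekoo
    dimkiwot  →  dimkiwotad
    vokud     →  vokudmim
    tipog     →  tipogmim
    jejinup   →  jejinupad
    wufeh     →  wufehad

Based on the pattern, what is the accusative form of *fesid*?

The alternation tracks the final sound of the stem — -ad when the stem ends in a voiceless consonant (*dimkiwot*, *jejinup*, *wufeh*); -mim when the stem ends in a voiced consonant (*vokud*, *tipog*); -o when the stem ends in a vowel (*melbeta*, *mezeko*).
Since the final sound of *fesid* is /d/ (a voiced consonant), it takes -mim, giving *fesidmim*.

fesidmim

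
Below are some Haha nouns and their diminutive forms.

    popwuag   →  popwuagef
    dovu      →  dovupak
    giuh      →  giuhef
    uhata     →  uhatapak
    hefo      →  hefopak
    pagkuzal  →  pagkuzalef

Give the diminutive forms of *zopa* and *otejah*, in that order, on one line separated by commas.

The suffix is conditioned by the final sound: -ef when the stem ends in a consonant (*popwuag*, *giuh*, *pagkuzal*); -pak when the stem ends in a vowel (*dovu*, *uhata*, *hefo*).
*zopa*: final sound = /a/, a vowel → -pak → *zopapak*.
The final sound of *otejah* is /h/, which is a consonant, so the suffix is -ef, giving *otejahef*.

zopapak, otejahef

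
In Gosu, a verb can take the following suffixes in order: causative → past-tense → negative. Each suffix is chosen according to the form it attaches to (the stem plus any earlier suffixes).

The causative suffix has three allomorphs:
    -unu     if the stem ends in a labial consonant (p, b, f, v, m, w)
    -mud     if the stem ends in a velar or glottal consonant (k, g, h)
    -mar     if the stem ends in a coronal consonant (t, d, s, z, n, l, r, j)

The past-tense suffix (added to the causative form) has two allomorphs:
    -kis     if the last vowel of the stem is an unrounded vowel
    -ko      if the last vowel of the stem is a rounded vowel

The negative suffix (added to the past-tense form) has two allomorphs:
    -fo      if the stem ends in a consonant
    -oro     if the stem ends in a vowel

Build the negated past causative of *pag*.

*pag* — final consonant /g/ (velar/glottal) → -mud → *pagmud*.
The causative form *pagmud*: last vowel = /u/, a rounded vowel → -ko → *pagmudko*.
The past-tense form *pagmudko* — final sound /o/ (a vowel) → -oro → *pagmudkooro*.

pagmudkooro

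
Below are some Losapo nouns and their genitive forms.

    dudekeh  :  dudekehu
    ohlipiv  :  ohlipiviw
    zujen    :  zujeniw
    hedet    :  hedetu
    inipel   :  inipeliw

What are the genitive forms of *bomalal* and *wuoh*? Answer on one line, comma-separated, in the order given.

bomalaliw, wuohu

The alternation tracks the final consonant of the stem — -u when the stem ends in a voiceless consonant (*dudekeh*, *hedet*); -iw when the stem ends in a voiced consonant (*ohlipiv*, *zujen*, *inipel*).
Since the final consonant of *bomalal* is /l/ (voiced), it takes -iw, giving *bomalaliw*.
*wuoh* — final consonant /h/ (voiceless) → -u → *wuohu*.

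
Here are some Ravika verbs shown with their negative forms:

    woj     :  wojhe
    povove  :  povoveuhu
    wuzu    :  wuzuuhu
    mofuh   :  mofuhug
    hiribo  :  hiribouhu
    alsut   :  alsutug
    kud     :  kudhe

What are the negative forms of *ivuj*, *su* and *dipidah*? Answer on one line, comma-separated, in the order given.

ivujhe, suuhu, dipidahug

Looking at the final sound of each stem: -ug when the stem ends in a voiceless consonant (*mofuh*, *alsut*); -he when the stem ends in a voiced consonant (*woj*, *kud*); -uhu when the stem ends in a vowel (*povove*, *wuzu*, *hiribo*).
The final sound of *ivuj* is /j/, which is a voiced consonant, so the suffix is -he, giving *ivujhe*.
Since the final sound of *su* is /u/ (a vowel), it takes -uhu, giving *suuhu*.
*dipidah*: final sound = /h/, a voiceless consonant → -ug → *dipidahug*.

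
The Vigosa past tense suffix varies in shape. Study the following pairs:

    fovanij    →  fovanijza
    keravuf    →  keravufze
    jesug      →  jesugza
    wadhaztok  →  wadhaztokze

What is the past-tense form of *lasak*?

Looking at the final consonant of each stem: -ze when the stem ends in a voiceless consonant (*keravuf*, *wadhaztok*); -za when the stem ends in a voiced consonant (*fovanij*, *jesug*).
*lasak* — final consonant /k/ (voiceless) → -ze → *lasakze*.

lasakze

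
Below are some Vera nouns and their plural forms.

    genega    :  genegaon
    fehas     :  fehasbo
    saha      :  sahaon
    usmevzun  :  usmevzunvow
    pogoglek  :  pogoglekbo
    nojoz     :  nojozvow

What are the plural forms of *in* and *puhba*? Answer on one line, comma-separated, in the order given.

invow, puhbaon

The suffix is conditioned by the final sound: -bo when the stem ends in a voiceless consonant (*fehas*, *pogoglek*); -vow when the stem ends in a voiced consonant (*usmevzun*, *nojoz*); -on when the stem ends in a vowel (*genega*, *saha*).
The final sound of *in* is /n/, which is a voiced consonant, so the suffix is -vow, giving *invow*.
*puhba*: final sound = /a/, a vowel → -on → *puhbaon*.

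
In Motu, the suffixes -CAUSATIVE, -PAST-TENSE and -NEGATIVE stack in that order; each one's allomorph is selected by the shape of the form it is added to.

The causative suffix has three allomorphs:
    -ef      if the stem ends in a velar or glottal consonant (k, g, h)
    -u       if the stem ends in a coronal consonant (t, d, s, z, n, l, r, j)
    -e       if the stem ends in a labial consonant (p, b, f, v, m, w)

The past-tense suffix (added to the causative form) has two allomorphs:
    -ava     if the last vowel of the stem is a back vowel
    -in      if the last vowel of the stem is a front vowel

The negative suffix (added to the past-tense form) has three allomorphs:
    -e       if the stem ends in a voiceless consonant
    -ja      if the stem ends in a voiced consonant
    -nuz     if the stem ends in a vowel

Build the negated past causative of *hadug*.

hadugefinja

Since the final consonant of *hadug* is /g/ (velar/glottal), it takes -ef, giving *hadugef*.
The last vowel of the causative form *hadugef* is /e/, which is a front vowel, so the past-tense suffix is -in, giving *hadugefin*.
Since the final sound of the past-tense form *hadugefin* is /n/ (a voiced consonant), it takes -ja, giving *hadugefinja*.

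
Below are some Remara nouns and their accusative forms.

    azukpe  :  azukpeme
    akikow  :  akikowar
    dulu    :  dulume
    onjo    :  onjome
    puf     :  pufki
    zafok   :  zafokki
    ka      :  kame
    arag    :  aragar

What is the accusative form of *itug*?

itugar

Looking at the final sound of each stem: -ki when the stem ends in a voiceless consonant (*puf*, *zafok*); -ar when the stem ends in a voiced consonant (*akikow*, *arag*); -me when the stem ends in a vowel (*azukpe*, *dulu*, *onjo*, *ka*).
*itug*: final sound = /g/, a voiced consonant → -ar → *itugar*.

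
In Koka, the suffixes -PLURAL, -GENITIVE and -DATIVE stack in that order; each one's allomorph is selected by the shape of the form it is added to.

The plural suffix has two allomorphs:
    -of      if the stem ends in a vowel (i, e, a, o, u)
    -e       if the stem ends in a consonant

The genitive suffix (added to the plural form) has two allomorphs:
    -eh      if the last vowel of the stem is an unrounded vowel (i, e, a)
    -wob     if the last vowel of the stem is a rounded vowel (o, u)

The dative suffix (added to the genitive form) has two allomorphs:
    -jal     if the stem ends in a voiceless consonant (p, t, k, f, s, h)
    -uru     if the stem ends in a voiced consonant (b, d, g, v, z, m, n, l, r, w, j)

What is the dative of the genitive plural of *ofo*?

*ofo* — final sound /o/ (a vowel) → -of → *ofoof*.
The plural form *ofoof* — last vowel /o/ (a rounded vowel) → -wob → *ofoofwob*.
The genitive form *ofoofwob*: final consonant = /b/, voiced → -uru → *ofoofwoburu*.

ofoofwoburu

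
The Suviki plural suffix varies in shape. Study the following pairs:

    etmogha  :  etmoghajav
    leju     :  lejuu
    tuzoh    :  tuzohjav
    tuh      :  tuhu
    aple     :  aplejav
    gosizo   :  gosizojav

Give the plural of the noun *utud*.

utudu

Looking at the last vowel of each stem: -u when the last vowel of the stem is a high vowel (*leju*, *tuh*); -jav when the last vowel of the stem is a non-high vowel (*etmogha*, *tuzoh*, *aple*, *gosizo*).
*utud*: last vowel = /u/, a high vowel → -u → *utudu*.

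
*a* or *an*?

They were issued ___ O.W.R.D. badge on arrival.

The indefinite article is chosen by the initial *sound* of the following word, not its spelling.
The initialism *O.W.R.D.* is read letter by letter; the first letter, O, is pronounced /oʊ/, which begins with a vowel sound.
So the article is *an*: They were issued an O.W.R.D. badge on arrival.

an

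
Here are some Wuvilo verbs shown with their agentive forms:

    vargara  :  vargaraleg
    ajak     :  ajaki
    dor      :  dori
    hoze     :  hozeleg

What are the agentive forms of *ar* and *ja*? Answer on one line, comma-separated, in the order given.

Looking at the final sound of each stem: -i when the stem ends in a consonant (*ajak*, *dor*); -leg when the stem ends in a vowel (*vargara*, *hoze*).
*ar* — final sound /r/ (a consonant) → -i → *ari*.
The final sound of *ja* is /a/, which is a vowel, so the suffix is -leg, giving *jaleg*.

ari, jaleg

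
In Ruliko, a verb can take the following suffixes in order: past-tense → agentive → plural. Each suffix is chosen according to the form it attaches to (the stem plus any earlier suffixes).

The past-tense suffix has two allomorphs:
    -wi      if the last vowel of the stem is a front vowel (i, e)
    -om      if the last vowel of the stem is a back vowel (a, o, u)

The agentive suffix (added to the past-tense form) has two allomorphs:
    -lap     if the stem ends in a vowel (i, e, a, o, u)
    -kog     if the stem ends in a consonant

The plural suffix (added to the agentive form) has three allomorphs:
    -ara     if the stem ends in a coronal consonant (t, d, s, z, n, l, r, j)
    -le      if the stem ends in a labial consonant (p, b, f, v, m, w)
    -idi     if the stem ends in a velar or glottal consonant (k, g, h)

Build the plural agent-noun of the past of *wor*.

woromkogidi

The last vowel of *wor* is /o/, which is a back vowel, so the past-tense suffix is -om, giving *worom*.
The past-tense form *worom*: final sound = /m/, a consonant → -kog → *woromkog*.
The final consonant of the agentive form *woromkog* is /g/, which is velar/glottal, so the plural suffix is -idi, giving *woromkogidi*.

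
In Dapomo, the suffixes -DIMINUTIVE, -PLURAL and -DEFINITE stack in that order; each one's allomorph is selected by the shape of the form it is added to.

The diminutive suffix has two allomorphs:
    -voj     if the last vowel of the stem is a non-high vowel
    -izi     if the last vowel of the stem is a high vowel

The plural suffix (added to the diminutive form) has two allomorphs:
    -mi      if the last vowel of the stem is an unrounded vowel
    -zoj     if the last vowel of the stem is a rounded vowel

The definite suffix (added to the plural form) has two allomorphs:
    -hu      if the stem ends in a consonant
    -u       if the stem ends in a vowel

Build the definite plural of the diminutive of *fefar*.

The last vowel of *fefar* is /a/, which is a non-high vowel, so the diminutive suffix is -voj, giving *fefarvoj*.
The diminutive form *fefarvoj*: last vowel = /o/, a rounded vowel → -zoj → *fefarvojzoj*.
The plural form *fefarvojzoj*: final sound = /j/, a consonant → -hu → *fefarvojzojhu*.

fefarvojzojhu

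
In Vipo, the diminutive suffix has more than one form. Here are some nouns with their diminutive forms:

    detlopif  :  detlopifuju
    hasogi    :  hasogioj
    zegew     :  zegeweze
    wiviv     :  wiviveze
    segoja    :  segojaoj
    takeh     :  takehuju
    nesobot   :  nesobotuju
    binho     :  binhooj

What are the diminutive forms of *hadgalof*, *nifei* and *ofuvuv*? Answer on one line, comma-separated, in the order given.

Looking at the final sound of each stem: -uju when the stem ends in a voiceless consonant (*detlopif*, *takeh*, *nesobot*); -eze when the stem ends in a voiced consonant (*zegew*, *wiviv*); -oj when the stem ends in a vowel (*hasogi*, *segoja*, *binho*).
Since the final sound of *hadgalof* is /f/ (a voiceless consonant), it takes -uju, giving *hadgalofuju*.
*nifei*: final sound = /i/, a vowel → -oj → *nifeioj*.
Since the final sound of *ofuvuv* is /v/ (a voiced consonant), it takes -eze, giving *ofuvuveze*.

hadgalofuju, nifeioj, ofuvuveze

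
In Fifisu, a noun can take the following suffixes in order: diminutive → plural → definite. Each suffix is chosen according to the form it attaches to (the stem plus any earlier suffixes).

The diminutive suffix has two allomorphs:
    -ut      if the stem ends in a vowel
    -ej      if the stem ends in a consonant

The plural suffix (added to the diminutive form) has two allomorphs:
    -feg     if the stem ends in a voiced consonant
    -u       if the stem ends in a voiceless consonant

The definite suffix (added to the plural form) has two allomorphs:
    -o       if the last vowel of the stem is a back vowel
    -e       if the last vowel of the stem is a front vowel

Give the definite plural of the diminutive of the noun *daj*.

The final sound of *daj* is /j/, which is a consonant, so the diminutive suffix is -ej, giving *dajej*.
The final consonant of the diminutive form *dajej* is /j/, which is voiced, so the plural suffix is -feg, giving *dajejfeg*.
The last vowel of the plural form *dajejfeg* is /e/, which is a front vowel, so the definite suffix is -e, giving *dajejfege*.

dajejfege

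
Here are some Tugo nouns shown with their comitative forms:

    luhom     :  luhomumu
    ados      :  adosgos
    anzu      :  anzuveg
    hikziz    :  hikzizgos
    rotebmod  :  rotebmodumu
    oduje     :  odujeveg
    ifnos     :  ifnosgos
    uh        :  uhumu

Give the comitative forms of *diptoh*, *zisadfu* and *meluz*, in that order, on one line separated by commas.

Looking at the final sound of each stem: -gos when the stem ends in a sibilant (*ados*, *hikziz*, *ifnos*); -umu when the stem ends in a non-sibilant consonant (*luhom*, *rotebmod*, *uh*); -veg when the stem ends in a vowel (*anzu*, *oduje*).
*diptoh*: final sound = /h/, a non-sibilant consonant → -umu → *diptohumu*.
The final sound of *zisadfu* is /u/, which is a vowel, so the suffix is -veg, giving *zisadfuveg*.
The final sound of *meluz* is /z/, which is a sibilant, so the suffix is -gos, giving *meluzgos*.

diptohumu, zisadfuveg, meluzgos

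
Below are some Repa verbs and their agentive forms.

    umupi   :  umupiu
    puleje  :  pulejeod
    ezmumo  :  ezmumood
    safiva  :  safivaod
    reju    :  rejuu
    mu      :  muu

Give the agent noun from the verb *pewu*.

pewuu

Looking at the last vowel of each stem: -u when the last vowel of the stem is a high vowel (*umupi*, *reju*, *mu*); -od when the last vowel of the stem is a non-high vowel (*puleje*, *ezmumo*, *safiva*).
The last vowel of *pewu* is /u/, which is a high vowel, so the suffix is -u, giving *pewuu*.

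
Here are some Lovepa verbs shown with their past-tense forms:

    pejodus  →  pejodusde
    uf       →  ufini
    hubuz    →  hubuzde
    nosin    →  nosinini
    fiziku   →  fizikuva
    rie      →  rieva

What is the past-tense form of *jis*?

jisde

The pattern is sibilance of the final sound: -de when the stem ends in a sibilant (*pejodus*, *hubuz*); -ini when the stem ends in a non-sibilant consonant (*uf*, *nosin*); -va when the stem ends in a vowel (*fiziku*, *rie*).
Since the final sound of *jis* is /s/ (a sibilant), it takes -de, giving *jisde*.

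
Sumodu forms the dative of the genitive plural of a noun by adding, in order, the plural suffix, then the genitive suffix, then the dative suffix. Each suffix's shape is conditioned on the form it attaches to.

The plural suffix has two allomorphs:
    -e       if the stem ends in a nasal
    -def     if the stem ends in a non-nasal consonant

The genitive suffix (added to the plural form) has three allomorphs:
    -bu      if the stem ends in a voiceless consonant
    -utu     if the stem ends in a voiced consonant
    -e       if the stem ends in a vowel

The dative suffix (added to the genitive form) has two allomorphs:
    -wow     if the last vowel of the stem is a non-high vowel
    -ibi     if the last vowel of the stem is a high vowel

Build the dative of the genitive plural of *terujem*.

Since the final consonant of *terujem* is /m/ (a nasal), it takes -e, giving *terujeme*.
The plural form *terujeme* — final sound /e/ (a vowel) → -e → *terujemee*.
The genitive form *terujemee*: last vowel = /e/, a non-high vowel → -wow → *terujemeewow*.

terujemeewow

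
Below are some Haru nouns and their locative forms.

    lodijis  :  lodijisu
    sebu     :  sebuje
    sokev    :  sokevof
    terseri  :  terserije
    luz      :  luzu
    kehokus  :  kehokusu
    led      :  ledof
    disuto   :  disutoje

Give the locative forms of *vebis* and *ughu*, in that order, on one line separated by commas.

vebisu, ughuje

The pattern is sibilance of the final sound: -u when the stem ends in a sibilant (*lodijis*, *luz*, *kehokus*); -of when the stem ends in a non-sibilant consonant (*sokev*, *led*); -je when the stem ends in a vowel (*sebu*, *terseri*, *disuto*).
The final sound of *vebis* is /s/, which is a sibilant, so the suffix is -u, giving *vebisu*.
The final sound of *ughu* is /u/, which is a vowel, so the suffix is -je, giving *ughuje*.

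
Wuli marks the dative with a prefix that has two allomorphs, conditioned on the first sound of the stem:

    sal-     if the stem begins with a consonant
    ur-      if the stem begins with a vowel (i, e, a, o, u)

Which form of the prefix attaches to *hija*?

sal-

*hija*: first sound = /h/, a consonant → sal-.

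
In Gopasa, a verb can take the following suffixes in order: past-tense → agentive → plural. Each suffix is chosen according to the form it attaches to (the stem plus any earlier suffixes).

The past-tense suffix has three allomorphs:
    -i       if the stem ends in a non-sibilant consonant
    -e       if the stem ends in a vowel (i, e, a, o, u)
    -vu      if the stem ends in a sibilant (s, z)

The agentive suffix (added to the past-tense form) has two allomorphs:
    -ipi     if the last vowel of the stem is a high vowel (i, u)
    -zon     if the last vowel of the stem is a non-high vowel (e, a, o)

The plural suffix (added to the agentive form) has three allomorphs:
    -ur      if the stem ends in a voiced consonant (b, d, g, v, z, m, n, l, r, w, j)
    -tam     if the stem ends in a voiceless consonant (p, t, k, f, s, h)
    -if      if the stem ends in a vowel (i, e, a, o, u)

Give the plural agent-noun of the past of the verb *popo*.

*popo* — final sound /o/ (a vowel) → -e → *popoe*.
The past-tense form *popoe*: last vowel = /e/, a non-high vowel → -zon → *popoezon*.
Since the final sound of the agentive form *popoezon* is /n/ (a voiced consonant), it takes -ur, giving *popoezonur*.

popoezonur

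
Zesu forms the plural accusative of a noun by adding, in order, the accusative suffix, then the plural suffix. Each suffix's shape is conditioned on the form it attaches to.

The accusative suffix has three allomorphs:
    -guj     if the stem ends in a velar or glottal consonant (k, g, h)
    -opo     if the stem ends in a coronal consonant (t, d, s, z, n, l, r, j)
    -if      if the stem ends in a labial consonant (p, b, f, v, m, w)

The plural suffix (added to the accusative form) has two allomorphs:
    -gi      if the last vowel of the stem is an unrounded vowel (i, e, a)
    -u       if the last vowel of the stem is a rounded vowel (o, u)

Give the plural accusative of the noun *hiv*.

hivifgi

*hiv*: final consonant = /v/, labial → -if → *hivif*.
The accusative form *hivif* — last vowel /i/ (an unrounded vowel) → -gi → *hivifgi*.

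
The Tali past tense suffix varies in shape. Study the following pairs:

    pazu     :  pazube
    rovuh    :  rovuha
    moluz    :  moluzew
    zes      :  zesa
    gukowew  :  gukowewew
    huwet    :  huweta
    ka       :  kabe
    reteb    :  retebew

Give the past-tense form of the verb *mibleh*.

Looking at the final sound of each stem: -a when the stem ends in a voiceless consonant (*rovuh*, *zes*, *huwet*); -ew when the stem ends in a voiced consonant (*moluz*, *gukowew*, *reteb*); -be when the stem ends in a vowel (*pazu*, *ka*).
*mibleh* — final sound /h/ (a voiceless consonant) → -a → *mibleha*.

mibleha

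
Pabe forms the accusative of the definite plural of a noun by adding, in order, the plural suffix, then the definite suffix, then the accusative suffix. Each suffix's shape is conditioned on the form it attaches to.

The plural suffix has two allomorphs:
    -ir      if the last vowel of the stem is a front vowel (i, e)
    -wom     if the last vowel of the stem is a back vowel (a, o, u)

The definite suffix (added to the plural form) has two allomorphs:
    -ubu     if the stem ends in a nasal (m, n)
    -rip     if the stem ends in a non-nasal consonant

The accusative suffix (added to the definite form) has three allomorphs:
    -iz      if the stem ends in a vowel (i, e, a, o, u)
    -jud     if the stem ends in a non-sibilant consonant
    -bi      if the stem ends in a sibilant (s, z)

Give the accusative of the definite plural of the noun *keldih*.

keldihirripjud

Since the last vowel of *keldih* is /i/ (a front vowel), it takes -ir, giving *keldihir*.
Since the final consonant of the plural form *keldihir* is /r/ (non-nasal), it takes -rip, giving *keldihirrip*.
Since the final sound of the definite form *keldihirrip* is /p/ (a non-sibilant consonant), it takes -jud, giving *keldihirripjud*.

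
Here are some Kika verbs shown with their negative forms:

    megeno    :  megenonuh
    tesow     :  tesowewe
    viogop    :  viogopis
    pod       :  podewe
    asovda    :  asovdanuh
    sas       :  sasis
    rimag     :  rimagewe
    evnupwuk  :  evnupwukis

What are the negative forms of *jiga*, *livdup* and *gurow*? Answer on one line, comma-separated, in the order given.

jiganuh, livdupis, gurowewe

The suffix is conditioned by the final sound: -is when the stem ends in a voiceless consonant (*viogop*, *sas*, *evnupwuk*); -ewe when the stem ends in a voiced consonant (*tesow*, *pod*, *rimag*); -nuh when the stem ends in a vowel (*megeno*, *asovda*).
*jiga* — final sound /a/ (a vowel) → -nuh → *jiganuh*.
Since the final sound of *livdup* is /p/ (a voiceless consonant), it takes -is, giving *livdupis*.
The final sound of *gurow* is /w/, which is a voiced consonant, so the suffix is -ewe, giving *gurowewe*.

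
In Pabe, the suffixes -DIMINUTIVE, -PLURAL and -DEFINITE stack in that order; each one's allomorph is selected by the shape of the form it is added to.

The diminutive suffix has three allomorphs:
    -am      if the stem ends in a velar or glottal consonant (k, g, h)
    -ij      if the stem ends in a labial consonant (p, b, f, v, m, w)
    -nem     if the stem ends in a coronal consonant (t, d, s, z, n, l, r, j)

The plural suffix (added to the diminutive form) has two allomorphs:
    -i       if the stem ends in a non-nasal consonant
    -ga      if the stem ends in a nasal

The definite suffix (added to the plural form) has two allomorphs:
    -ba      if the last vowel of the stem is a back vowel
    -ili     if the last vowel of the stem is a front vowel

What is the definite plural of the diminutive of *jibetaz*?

jibetaznemgaba

*jibetaz* — final consonant /z/ (coronal) → -nem → *jibetaznem*.
The diminutive form *jibetaznem* — final consonant /m/ (a nasal) → -ga → *jibetaznemga*.
The plural form *jibetaznemga*: last vowel = /a/, a back vowel → -ba → *jibetaznemgaba*.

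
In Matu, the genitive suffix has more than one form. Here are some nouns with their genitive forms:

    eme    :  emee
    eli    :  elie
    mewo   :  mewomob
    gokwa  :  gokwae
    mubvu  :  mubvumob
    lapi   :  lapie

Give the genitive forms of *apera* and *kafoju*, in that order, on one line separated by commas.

The pattern is rounding harmony: -mob when the last vowel of the stem is a rounded vowel (*mewo*, *mubvu*); -e when the last vowel of the stem is an unrounded vowel (*eme*, *eli*, *gokwa*, *lapi*).
Since the last vowel of *apera* is /a/ (an unrounded vowel), it takes -e, giving *aperae*.
Since the last vowel of *kafoju* is /u/ (a rounded vowel), it takes -mob, giving *kafojumob*.

aperae, kafojumob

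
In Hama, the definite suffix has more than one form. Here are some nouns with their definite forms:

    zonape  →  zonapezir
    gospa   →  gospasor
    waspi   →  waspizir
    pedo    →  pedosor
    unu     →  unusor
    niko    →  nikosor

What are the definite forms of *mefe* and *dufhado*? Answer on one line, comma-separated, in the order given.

Looking at the last vowel of each stem: -zir when the last vowel of the stem is a front vowel (*zonape*, *waspi*); -sor when the last vowel of the stem is a back vowel (*gospa*, *pedo*, *unu*, *niko*).
*mefe*: last vowel = /e/, a front vowel → -zir → *mefezir*.
The last vowel of *dufhado* is /o/, which is a back vowel, so the suffix is -sor, giving *dufhadosor*.

mefezir, dufhadosor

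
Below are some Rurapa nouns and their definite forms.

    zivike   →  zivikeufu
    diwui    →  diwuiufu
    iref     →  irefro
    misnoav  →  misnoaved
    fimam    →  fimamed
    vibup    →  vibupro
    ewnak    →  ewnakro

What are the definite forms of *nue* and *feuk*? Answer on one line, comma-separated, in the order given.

The alternation tracks the final sound of the stem — -ro when the stem ends in a voiceless consonant (*iref*, *vibup*, *ewnak*); -ed when the stem ends in a voiced consonant (*misnoav*, *fimam*); -ufu when the stem ends in a vowel (*zivike*, *diwui*).
Since the final sound of *nue* is /e/ (a vowel), it takes -ufu, giving *nueufu*.
Since the final sound of *feuk* is /k/ (a voiceless consonant), it takes -ro, giving *feukro*.

nueufu, feukro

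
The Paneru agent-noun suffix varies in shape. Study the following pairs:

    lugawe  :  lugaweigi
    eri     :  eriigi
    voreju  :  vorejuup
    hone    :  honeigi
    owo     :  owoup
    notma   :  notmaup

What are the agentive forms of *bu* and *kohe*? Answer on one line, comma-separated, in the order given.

buup, koheigi

The suffix is conditioned by the last vowel: -igi when the last vowel of the stem is a front vowel (*lugawe*, *eri*, *hone*); -up when the last vowel of the stem is a back vowel (*voreju*, *owo*, *notma*).
The last vowel of *bu* is /u/, which is a back vowel, so the suffix is -up, giving *buup*.
Since the last vowel of *kohe* is /e/ (a front vowel), it takes -igi, giving *koheigi*.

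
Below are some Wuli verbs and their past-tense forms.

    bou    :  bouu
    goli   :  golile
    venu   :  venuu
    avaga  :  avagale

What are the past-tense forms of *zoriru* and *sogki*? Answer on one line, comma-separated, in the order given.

The alternation tracks the last vowel of the stem — -u when the last vowel of the stem is a rounded vowel (*bou*, *venu*); -le when the last vowel of the stem is an unrounded vowel (*goli*, *avaga*).
Since the last vowel of *zoriru* is /u/ (a rounded vowel), it takes -u, giving *zoriruu*.
*sogki* — last vowel /i/ (an unrounded vowel) → -le → *sogkile*.

zoriruu, sogkile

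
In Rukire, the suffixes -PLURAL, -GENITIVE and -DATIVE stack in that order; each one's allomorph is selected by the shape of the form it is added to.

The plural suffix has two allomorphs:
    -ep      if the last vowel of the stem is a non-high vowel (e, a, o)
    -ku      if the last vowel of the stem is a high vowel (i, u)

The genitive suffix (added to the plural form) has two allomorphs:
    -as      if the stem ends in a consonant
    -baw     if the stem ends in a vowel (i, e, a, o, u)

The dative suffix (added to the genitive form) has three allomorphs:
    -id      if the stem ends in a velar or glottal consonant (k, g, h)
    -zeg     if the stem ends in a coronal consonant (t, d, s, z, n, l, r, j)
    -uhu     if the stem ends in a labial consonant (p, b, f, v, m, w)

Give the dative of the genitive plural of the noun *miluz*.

miluzkubawuhu

Since the last vowel of *miluz* is /u/ (a high vowel), it takes -ku, giving *miluzku*.
The final sound of the plural form *miluzku* is /u/, which is a vowel, so the genitive suffix is -baw, giving *miluzkubaw*.
The genitive form *miluzkubaw* — final consonant /w/ (labial) → -uhu → *miluzkubawuhu*.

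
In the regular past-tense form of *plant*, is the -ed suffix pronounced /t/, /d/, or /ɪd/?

The stem *plant* ends in /t/ or /d/.
The -ed suffix is realized as /ɪd/ after /t, d/; as /t/ after other voiceless consonants; and as /d/ after other voiced sounds.
So -ed on *plant* is pronounced /ɪd/.

/ɪd/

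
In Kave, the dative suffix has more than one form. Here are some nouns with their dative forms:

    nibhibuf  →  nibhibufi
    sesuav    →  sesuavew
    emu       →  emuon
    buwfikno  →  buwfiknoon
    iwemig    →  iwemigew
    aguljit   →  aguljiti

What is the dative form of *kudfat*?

kudfati

The alternation tracks the final sound of the stem — -i when the stem ends in a voiceless consonant (*nibhibuf*, *aguljit*); -ew when the stem ends in a voiced consonant (*sesuav*, *iwemig*); -on when the stem ends in a vowel (*emu*, *buwfikno*).
*kudfat* — final sound /t/ (a voiceless consonant) → -i → *kudfati*.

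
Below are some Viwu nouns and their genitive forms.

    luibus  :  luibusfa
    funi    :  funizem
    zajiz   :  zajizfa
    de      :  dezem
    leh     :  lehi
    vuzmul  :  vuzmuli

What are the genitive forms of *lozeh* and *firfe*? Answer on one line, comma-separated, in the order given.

lozehi, firfezem

The pattern is sibilance of the final sound: -fa when the stem ends in a sibilant (*luibus*, *zajiz*); -i when the stem ends in a non-sibilant consonant (*leh*, *vuzmul*); -zem when the stem ends in a vowel (*funi*, *de*).
*lozeh*: final sound = /h/, a non-sibilant consonant → -i → *lozehi*.
*firfe*: final sound = /e/, a vowel → -zem → *firfezem*.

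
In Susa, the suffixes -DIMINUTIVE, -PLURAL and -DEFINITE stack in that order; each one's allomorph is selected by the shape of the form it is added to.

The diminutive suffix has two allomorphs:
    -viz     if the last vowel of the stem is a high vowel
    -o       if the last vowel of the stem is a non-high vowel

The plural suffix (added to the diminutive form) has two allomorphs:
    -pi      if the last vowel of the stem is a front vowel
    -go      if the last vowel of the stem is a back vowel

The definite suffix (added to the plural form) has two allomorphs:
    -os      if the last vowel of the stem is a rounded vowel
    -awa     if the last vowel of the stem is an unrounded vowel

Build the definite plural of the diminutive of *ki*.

kivizpiawa

*ki*: last vowel = /i/, a high vowel → -viz → *kiviz*.
The diminutive form *kiviz*: last vowel = /i/, a front vowel → -pi → *kivizpi*.
The plural form *kivizpi*: last vowel = /i/, an unrounded vowel → -awa → *kivizpiawa*.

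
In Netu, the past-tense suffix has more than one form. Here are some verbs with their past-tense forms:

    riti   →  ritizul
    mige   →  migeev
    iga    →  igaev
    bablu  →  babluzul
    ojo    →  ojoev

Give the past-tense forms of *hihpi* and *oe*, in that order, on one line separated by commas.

hihpizul, oeev

The pattern is height harmony: -zul when the last vowel of the stem is a high vowel (*riti*, *bablu*); -ev when the last vowel of the stem is a non-high vowel (*mige*, *iga*, *ojo*).
The last vowel of *hihpi* is /i/, which is a high vowel, so the suffix is -zul, giving *hihpizul*.
*oe*: last vowel = /e/, a non-high vowel → -ev → *oeev*.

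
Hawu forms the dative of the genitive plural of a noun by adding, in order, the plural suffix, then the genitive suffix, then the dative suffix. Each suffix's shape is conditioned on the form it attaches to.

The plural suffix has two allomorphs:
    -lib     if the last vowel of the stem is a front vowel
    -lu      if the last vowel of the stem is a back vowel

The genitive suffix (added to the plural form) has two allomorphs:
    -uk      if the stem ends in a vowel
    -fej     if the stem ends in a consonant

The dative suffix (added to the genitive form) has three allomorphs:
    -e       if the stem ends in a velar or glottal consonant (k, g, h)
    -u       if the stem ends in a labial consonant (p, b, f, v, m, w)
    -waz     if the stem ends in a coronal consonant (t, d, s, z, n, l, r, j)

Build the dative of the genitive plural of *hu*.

*hu*: last vowel = /u/, a back vowel → -lu → *hulu*.
Since the final sound of the plural form *hulu* is /u/ (a vowel), it takes -uk, giving *huluuk*.
Since the final consonant of the genitive form *huluuk* is /k/ (velar/glottal), it takes -e, giving *huluuke*.

huluuke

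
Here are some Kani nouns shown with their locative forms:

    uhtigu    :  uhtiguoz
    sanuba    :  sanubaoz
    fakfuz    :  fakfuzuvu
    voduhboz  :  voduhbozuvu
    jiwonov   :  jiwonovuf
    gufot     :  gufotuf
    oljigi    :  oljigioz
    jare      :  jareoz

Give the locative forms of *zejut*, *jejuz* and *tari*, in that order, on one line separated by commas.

The pattern is sibilance of the final sound: -uvu when the stem ends in a sibilant (*fakfuz*, *voduhboz*); -uf when the stem ends in a non-sibilant consonant (*jiwonov*, *gufot*); -oz when the stem ends in a vowel (*uhtigu*, *sanuba*, *oljigi*, *jare*).
*zejut* — final sound /t/ (a non-sibilant consonant) → -uf → *zejutuf*.
*jejuz* — final sound /z/ (a sibilant) → -uvu → *jejuzuvu*.
*tari* — final sound /i/ (a vowel) → -oz → *tarioz*.

zejutuf, jejuzuvu, tarioz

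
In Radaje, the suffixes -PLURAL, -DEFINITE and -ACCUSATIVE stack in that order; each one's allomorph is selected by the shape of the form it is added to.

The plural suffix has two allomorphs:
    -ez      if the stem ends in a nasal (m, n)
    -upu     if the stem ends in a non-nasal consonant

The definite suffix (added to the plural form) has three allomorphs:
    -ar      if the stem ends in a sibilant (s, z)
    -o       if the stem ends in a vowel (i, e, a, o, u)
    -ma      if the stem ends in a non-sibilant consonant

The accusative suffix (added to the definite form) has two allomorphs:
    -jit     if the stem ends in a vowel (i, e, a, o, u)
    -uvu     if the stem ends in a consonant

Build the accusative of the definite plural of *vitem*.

*vitem* — final consonant /m/ (a nasal) → -ez → *vitemez*.
The plural form *vitemez* — final sound /z/ (a sibilant) → -ar → *vitemezar*.
The final sound of the definite form *vitemezar* is /r/, which is a consonant, so the accusative suffix is -uvu, giving *vitemezaruvu*.

vitemezaruvu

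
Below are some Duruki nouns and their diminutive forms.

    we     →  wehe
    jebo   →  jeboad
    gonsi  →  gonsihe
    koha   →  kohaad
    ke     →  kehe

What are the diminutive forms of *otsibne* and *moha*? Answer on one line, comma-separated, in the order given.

The alternation tracks the last vowel of the stem — -he when the last vowel of the stem is a front vowel (*we*, *gonsi*, *ke*); -ad when the last vowel of the stem is a back vowel (*jebo*, *koha*).
*otsibne* — last vowel /e/ (a front vowel) → -he → *otsibnehe*.
*moha* — last vowel /a/ (a back vowel) → -ad → *mohaad*.

otsibnehe, mohaad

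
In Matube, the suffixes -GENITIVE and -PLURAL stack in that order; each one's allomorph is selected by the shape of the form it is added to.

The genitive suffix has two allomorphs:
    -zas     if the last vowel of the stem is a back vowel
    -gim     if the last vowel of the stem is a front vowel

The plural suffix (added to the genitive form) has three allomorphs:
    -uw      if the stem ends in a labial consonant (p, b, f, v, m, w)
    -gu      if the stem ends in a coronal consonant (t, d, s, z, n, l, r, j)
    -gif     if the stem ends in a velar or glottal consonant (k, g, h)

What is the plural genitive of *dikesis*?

*dikesis* — last vowel /i/ (a front vowel) → -gim → *dikesisgim*.
The final consonant of the genitive form *dikesisgim* is /m/, which is labial, so the plural suffix is -uw, giving *dikesisgimuw*.

dikesisgimuw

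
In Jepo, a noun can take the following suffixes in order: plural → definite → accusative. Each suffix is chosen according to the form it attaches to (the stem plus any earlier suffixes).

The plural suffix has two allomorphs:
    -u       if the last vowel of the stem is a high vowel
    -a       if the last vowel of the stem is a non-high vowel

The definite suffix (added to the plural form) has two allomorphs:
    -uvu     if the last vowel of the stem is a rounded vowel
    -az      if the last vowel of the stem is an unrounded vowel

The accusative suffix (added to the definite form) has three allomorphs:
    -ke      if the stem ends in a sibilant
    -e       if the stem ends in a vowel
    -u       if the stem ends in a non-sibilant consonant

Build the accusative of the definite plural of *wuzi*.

wuziuuvue

Since the last vowel of *wuzi* is /i/ (a high vowel), it takes -u, giving *wuziu*.
The plural form *wuziu*: last vowel = /u/, a rounded vowel → -uvu → *wuziuuvu*.
The definite form *wuziuuvu* — final sound /u/ (a vowel) → -e → *wuziuuvue*.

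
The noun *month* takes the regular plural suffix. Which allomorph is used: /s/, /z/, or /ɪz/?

/s/

The stem *month* ends in a voiceless non-sibilant consonant.
The plural suffix surfaces as /ɪz/ after sibilants, /s/ after other voiceless consonants, and /z/ after other voiced sounds.
So the plural -s on *month* is pronounced /s/.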